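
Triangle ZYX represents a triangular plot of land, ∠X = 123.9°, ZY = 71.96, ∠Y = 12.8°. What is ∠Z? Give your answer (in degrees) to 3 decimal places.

The third angle is ∠Z = 180° − ∠Y − ∠X = 43.30°.

43.300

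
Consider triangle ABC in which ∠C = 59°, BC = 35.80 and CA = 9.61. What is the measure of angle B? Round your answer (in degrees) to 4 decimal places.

14.9498

By the law of cosines, AB² = BC² + CA² − 2·BC·CA·cos C = 1019.6, so AB ≈ 31.931.
Law of cosines again: cos B = (AB² + BC² − CA²)/(2·AB·BC) ≈ 0.96615, so ∠B ≈ 14.95°.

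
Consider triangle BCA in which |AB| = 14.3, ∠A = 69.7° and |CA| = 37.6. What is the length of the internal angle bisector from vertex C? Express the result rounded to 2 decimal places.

By the law of cosines, |BC|² = |CA|² + |AB|² − 2·|CA|·|AB|·cos A = 1245.2, so |BC| ≈ 35.287.
Law of cosines again: cos C = (|BC|² + |CA|² − |AB|²)/(2·|BC|·|CA|) ≈ 0.92495, so ∠C ≈ 22.34°.
The bisector from C has length 2·|BC|·|CA|·cos(∠C/2)/(|BC|+|CA|) ≈ 35.717.

t_C ≈ 35.72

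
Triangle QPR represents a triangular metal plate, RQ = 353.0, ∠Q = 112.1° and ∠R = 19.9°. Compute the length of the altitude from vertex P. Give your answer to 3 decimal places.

h_P ≈ 149.804

The third angle is ∠P = 180° − ∠R − ∠Q = 48.00°.
Law of sines: PR = RQ·sin Q/sin P ≈ 440.11.
Law of sines: QP = RQ·sin R/sin P ≈ 161.68.
Area = ½·RQ·PR·sin R ≈ 26440.
The altitude from P has length 2·area/RQ ≈ 149.8.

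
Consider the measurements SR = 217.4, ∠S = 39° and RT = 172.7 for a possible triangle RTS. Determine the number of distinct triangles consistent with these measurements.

2

SR·sin S = 217.4·sin(39°) ≈ 136.8.
Since SR sin S < RT < SR (136.8 < 172.7 < 217.4), two triangles exist.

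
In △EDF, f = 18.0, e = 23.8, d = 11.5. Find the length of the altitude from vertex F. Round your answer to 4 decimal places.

Semiperimeter s = (23.8 + 11.5 + 18)/2 = 26.65.
Heron's formula: area = √(26.65·2.85·15.15·8.65) ≈ 99.767.
The altitude from F has length 2·area/f ≈ 11.085.

h_F ≈ 11.0852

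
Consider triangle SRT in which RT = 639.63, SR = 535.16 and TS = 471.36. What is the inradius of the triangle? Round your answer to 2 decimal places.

150.23

Semiperimeter s = (639.63 + 471.36 + 535.16)/2 = 823.08.
Heron's formula: area = √(823.08·183.45·351.72·287.92) ≈ 1.2365e+05.
Inradius = area/s = 1.2365e+05/823.08 ≈ 150.23.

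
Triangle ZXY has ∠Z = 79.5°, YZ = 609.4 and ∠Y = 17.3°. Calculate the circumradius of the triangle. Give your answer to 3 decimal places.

The third angle is ∠X = 180° − ∠Y − ∠Z = 83.20°.
Law of sines: XY = YZ·sin Z/sin X ≈ 603.44.
Law of sines: ZX = YZ·sin Y/sin X ≈ 182.5.
Circumradius = YZ/(2 sin X) ≈ 306.86.

306.859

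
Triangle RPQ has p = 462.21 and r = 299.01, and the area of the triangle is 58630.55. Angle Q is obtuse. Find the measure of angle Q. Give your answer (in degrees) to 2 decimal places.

From area = ½·r·p·sin Q, we get sin Q = 2·area/(r·p) ≈ 0.84846.
Taking the obtuse solution, ∠Q ≈ 121.96°.

∠Q ≈ 121.96°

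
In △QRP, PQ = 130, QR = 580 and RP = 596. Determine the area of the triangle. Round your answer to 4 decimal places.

area ≈ 37696.9569

Semiperimeter s = (596 + 130 + 580)/2 = 653.
Heron's formula: area = √(653·57·523·73) ≈ 37697.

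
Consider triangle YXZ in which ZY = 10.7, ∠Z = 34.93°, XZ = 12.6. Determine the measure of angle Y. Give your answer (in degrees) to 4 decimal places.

87.0652

By the law of cosines, YX² = XZ² + ZY² − 2·XZ·ZY·cos Z = 52.185, so YX ≈ 7.2239.
Law of cosines again: cos Y = (ZY² + YX² − XZ²)/(2·ZY·YX) ≈ 0.05120, so ∠Y ≈ 87.07°.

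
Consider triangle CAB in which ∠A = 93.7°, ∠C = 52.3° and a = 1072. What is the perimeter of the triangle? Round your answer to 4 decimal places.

2522.6702

The third angle is ∠B = 180° − ∠C − ∠A = 34.00°.
Law of sines: c = a·sin C/sin A ≈ 849.96.
Law of sines: b = a·sin B/sin A ≈ 600.71.
Semiperimeter s = (849.96+1072+600.71)/2 = 1261.3.
Perimeter = 849.96 + 1072 + 600.71 = 2522.7.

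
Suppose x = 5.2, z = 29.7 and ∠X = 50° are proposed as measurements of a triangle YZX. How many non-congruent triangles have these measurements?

z·sin X = 29.7·sin(50°) ≈ 22.75.
Since x = 5.2 < 22.75 = z sin X, no triangle exists.

0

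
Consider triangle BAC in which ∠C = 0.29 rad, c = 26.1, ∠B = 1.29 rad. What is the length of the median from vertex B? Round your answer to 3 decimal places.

50.823

The third angle is ∠A = π − ∠C − ∠B = 1.562 rad.
Law of sines: b = c·sin B/sin C ≈ 87.699.
Law of sines: a = c·sin A/sin C ≈ 91.27.
Median from B: ½√(2·a² + 2·c² − b²) ≈ 50.823.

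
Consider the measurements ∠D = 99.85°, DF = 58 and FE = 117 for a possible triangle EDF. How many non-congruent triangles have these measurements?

1

DF·sin D = 58·sin(99.85°) ≈ 57.15.
Since ∠D is not acute, a triangle exists only if FE > DF; here FE > DF, so there is exactly one triangle.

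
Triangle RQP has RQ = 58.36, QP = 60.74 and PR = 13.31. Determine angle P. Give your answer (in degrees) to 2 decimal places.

∠P ≈ 73.45°

By the law of cosines, cos P = (QP² + PR² − RQ²) / (2·QP·PR) ≈ 0.28488, so ∠P ≈ 73.45°.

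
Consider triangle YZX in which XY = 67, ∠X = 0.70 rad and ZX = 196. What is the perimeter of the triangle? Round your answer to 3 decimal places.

perimeter ≈ 414.054

By the law of cosines, YZ² = ZX² + XY² − 2·ZX·XY·cos X = 22817, so YZ ≈ 151.05.
Semiperimeter s = (196+67+151.05)/2 = 207.03.
Perimeter = 196 + 67 + 151.05 = 414.05.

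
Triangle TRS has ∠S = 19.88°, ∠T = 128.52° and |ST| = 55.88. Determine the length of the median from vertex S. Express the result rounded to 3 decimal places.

The third angle is ∠R = 180° − ∠S − ∠T = 31.60°.
Law of sines: |RS| = |ST|·sin T/sin R ≈ 83.437.
Law of sines: |TR| = |ST|·sin S/sin R ≈ 36.264.
Median from S: ½√(2·|RS|² + 2·|ST|² − |TR|²) ≈ 68.654.

68.654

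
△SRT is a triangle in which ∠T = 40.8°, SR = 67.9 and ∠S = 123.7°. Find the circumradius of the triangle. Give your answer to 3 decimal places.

The third angle is ∠R = 180° − ∠T − ∠S = 15.50°.
Law of sines: RT = SR·sin S/sin T ≈ 86.452.
Law of sines: TS = SR·sin R/sin T ≈ 27.77.
Circumradius = SR/(2 sin T) ≈ 51.957.

51.957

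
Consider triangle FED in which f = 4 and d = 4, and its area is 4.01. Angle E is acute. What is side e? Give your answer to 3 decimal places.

From area = ½·d·f·sin E, we get sin E = 2·area/(d·f) ≈ 0.50125.
Taking the acute solution, ∠E ≈ 30.08°.
Law of cosines then gives e ≈ 2.0761.

2.076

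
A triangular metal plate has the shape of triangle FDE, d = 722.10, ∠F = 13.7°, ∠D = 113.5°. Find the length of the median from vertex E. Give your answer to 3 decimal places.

The third angle is ∠E = 180° − ∠F − ∠D = 52.80°.
Law of sines: f = d·sin F/sin D ≈ 186.49.
Law of sines: e = d·sin E/sin D ≈ 627.19.
Median from E: ½√(2·f² + 2·d² − e²) ≈ 423.98.

m_E ≈ 423.981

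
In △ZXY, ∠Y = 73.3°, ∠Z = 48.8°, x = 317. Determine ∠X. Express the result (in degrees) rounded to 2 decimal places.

∠X ≈ 57.90°

The third angle is ∠X = 180° − ∠Y − ∠Z = 57.90°.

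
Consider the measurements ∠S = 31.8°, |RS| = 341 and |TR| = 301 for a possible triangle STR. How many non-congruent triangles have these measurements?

2

|RS|·sin S = 341·sin(31.8°) ≈ 179.7.
Since |RS| sin S < |TR| < |RS| (179.7 < 301 < 341), two triangles exist.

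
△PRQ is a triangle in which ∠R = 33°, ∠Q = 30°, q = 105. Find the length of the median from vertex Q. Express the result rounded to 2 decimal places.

The third angle is ∠P = 180° − ∠R − ∠Q = 117.00°.
Law of sines: p = q·sin P/sin Q ≈ 187.11.
Law of sines: r = q·sin R/sin Q ≈ 114.37.
Median from Q: ½√(2·p² + 2·r² − q²) ≈ 145.91.

145.91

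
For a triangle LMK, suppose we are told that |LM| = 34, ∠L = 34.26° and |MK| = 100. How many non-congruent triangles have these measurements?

1

|LM|·sin L = 34·sin(34.26°) ≈ 19.14.
Since |MK| ≥ |LM|, exactly one triangle exists.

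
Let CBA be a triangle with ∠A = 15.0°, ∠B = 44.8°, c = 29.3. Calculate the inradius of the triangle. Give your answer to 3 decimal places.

The third angle is ∠C = 180° − ∠B − ∠A = 120.20°.
Law of sines: b = c·sin B/sin C ≈ 23.888.
Law of sines: a = c·sin A/sin C ≈ 8.7743.
Area = ½·c·b·sin A ≈ 90.576.
Semiperimeter s = (29.3+23.888+8.7743)/2 = 30.981.
Inradius = area/s = 90.576/30.981 ≈ 2.9236.

2.924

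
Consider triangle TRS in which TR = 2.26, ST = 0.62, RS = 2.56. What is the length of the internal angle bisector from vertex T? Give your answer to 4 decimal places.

0.5423

By the law of cosines, cos T = (ST² + TR² − RS²) / (2·ST·TR) ≈ -0.37882, so ∠T ≈ 112.26°.
The bisector from T has length 2·ST·TR·cos(∠T/2)/(ST+TR) ≈ 0.54229.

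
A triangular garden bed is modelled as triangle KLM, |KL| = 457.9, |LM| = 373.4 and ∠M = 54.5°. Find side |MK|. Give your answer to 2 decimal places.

559.27

Law of sines: sin K = |LM|·sin M/|KL| ≈ 0.66388.
Since |KL| ≥ |LM|, only the acute value applies: ∠K ≈ 41.60°.
Then ∠L = 180° − ∠M − ∠K ≈ 83.90°.
Law of sines gives |MK| = |KL|·sin L/sin M ≈ 559.27.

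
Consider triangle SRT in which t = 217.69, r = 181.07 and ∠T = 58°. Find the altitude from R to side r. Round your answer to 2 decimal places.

Law of sines: sin R = r·sin T/t ≈ 0.70539.
Since t ≥ r, only the acute value applies: ∠R ≈ 44.86°.
Then ∠S = 180° − ∠T − ∠R ≈ 77.14°.
Law of sines gives s = t·sin S/sin T ≈ 250.26.
Area = ½·t·r·sin S ≈ 19214.
The altitude from R has length 2·area/r ≈ 212.23.

h_R ≈ 212.23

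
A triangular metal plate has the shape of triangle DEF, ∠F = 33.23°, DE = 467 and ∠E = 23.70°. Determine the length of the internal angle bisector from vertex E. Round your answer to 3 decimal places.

t_E ≈ 552.679

The third angle is ∠D = 180° − ∠E − ∠F = 123.07°.
Law of sines: EF = DE·sin D/sin F ≈ 714.14.
Law of sines: FD = DE·sin E/sin F ≈ 342.53.
The bisector from E has length 2·DE·EF·cos(∠E/2)/(DE+EF) ≈ 552.68.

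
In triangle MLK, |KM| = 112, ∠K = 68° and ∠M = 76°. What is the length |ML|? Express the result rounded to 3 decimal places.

176.671

The third angle is ∠L = 180° − ∠K − ∠M = 36.00°.
Law of sines: |ML| = |KM|·sin K/sin L ≈ 176.67.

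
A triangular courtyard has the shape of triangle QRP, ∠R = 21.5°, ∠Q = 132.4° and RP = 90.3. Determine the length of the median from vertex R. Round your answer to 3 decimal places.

The third angle is ∠P = 180° − ∠Q − ∠R = 26.10°.
Law of sines: PQ = RP·sin R/sin Q ≈ 44.817.
Law of sines: QR = RP·sin P/sin Q ≈ 53.797.
Median from R: ½√(2·QR² + 2·RP² − PQ²) ≈ 70.866.

m_R ≈ 70.866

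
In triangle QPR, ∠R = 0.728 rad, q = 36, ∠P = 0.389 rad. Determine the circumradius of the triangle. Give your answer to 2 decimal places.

20.03

The third angle is ∠Q = π − ∠P − ∠R = 2.025 rad.
Law of sines: p = q·sin P/sin Q ≈ 15.191.
Law of sines: r = q·sin R/sin Q ≈ 26.651.
Circumradius = q/(2 sin Q) ≈ 20.027.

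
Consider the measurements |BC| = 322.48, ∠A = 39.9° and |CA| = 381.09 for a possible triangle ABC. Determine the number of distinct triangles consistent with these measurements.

|CA|·sin A = 381.09·sin(39.9°) ≈ 244.5.
Since |CA| sin A < |BC| < |CA| (244.5 < 322.48 < 381.09), two triangles exist.

2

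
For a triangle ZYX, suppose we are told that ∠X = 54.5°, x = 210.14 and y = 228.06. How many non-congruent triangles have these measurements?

2

y·sin X = 228.06·sin(54.5°) ≈ 185.7.
Since y sin X < x < y (185.7 < 210.14 < 228.06), two triangles exist.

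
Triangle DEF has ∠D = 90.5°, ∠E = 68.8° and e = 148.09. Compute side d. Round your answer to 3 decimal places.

The third angle is ∠F = 180° − ∠D − ∠E = 20.70°.
Law of sines: d = e·sin D/sin E ≈ 158.83.

158.834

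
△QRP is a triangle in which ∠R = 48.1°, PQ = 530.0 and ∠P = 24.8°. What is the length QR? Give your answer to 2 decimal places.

298.68

The third angle is ∠Q = 180° − ∠R − ∠P = 107.10°.
Law of sines: QR = PQ·sin P/sin R ≈ 298.68.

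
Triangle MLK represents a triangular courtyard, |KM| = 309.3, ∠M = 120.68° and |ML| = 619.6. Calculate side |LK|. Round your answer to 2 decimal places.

821.67

By the law of cosines, |LK|² = |KM|² + |ML|² − 2·|KM|·|ML|·cos M = 6.7514e+05, so |LK| ≈ 821.67.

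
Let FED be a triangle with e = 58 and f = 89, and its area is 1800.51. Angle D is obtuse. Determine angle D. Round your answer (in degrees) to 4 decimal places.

135.7651

From area = ½·f·e·sin D, we get sin D = 2·area/(f·e) ≈ 0.69760.
Taking the obtuse solution, ∠D ≈ 135.77°.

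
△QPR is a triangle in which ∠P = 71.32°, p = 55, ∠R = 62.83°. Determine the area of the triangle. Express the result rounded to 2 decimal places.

The third angle is ∠Q = 180° − ∠P − ∠R = 45.85°.
Law of sines: q = p·sin Q/sin P ≈ 41.658.
Law of sines: r = p·sin R/sin P ≈ 51.652.
Area = ½·p·q·sin R ≈ 1019.2.

area ≈ 1019.18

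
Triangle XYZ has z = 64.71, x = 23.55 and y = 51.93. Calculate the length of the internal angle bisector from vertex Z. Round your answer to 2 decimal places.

By the law of cosines, cos Z = (x² + y² − z²) / (2·x·y) ≈ -0.38270, so ∠Z ≈ 112.50°.
The bisector from Z has length 2·x·y·cos(∠Z/2)/(x+y) ≈ 18.003.

18.00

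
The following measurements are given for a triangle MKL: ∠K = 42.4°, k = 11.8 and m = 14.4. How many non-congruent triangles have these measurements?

m·sin K = 14.4·sin(42.4°) ≈ 9.71.
Since m sin K < k < m (9.71 < 11.8 < 14.4), two triangles exist.

2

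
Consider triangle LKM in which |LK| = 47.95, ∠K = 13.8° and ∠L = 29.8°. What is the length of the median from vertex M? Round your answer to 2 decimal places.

m_M ≈ 12.64

The third angle is ∠M = 180° − ∠L − ∠K = 136.40°.
Law of sines: |KM| = |LK|·sin L/sin M ≈ 34.555.
Law of sines: |ML| = |LK|·sin K/sin M ≈ 16.585.
Median from M: ½√(2·|KM|² + 2·|ML|² − |LK|²) ≈ 12.64.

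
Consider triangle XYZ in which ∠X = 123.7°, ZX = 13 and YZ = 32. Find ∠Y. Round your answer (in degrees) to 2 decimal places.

19.75

Law of sines: sin Y = ZX·sin X/YZ ≈ 0.33798.
Since YZ ≥ ZX, only the acute value applies: ∠Y ≈ 19.75°.
Then ∠Z = 180° − ∠X − ∠Y ≈ 36.55°.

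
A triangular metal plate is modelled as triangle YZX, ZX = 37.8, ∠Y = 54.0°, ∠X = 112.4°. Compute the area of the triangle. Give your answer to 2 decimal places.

The third angle is ∠Z = 180° − ∠X − ∠Y = 13.60°.
Law of sines: XY = ZX·sin Z/sin Y ≈ 10.987.
Law of sines: YZ = ZX·sin X/sin Y ≈ 43.198.
Area = ½·ZX·XY·sin X ≈ 191.98.

area ≈ 191.98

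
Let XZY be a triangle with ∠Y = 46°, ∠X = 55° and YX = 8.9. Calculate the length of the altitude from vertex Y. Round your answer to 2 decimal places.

The third angle is ∠Z = 180° − ∠Y − ∠X = 79.00°.
Law of sines: ZY = YX·sin X/sin Z ≈ 7.4269.
Law of sines: XZ = YX·sin Y/sin Z ≈ 6.522.
Area = ½·YX·ZY·sin Y ≈ 23.774.
The altitude from Y has length 2·area/XZ ≈ 7.2905.

h_Y ≈ 7.29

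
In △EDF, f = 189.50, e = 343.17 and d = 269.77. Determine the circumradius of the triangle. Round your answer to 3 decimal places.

By the law of cosines, cos E = (d² + f² − e²) / (2·d·f) ≈ -0.08880, so ∠E ≈ 95.09°.
Circumradius = e/(2 sin E) ≈ 172.27.

R ≈ 172.266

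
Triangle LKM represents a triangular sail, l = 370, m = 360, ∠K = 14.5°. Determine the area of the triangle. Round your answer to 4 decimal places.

16675.3083

Area = ½·m·l·sin K ≈ 16675.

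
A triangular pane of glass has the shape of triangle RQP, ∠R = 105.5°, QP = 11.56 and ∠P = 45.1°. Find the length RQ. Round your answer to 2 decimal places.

The third angle is ∠Q = 180° − ∠P − ∠R = 29.40°.
Law of sines: RQ = QP·sin P/sin R ≈ 8.4975.

8.50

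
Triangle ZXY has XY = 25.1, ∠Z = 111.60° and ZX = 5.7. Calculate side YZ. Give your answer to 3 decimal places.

22.436

Law of sines: sin Y = ZX·sin Z/XY ≈ 0.21114.
Since XY ≥ ZX, only the acute value applies: ∠Y ≈ 12.19°.
Then ∠X = 180° − ∠Z − ∠Y ≈ 56.21°.
Law of sines gives YZ = XY·sin X/sin Z ≈ 22.436.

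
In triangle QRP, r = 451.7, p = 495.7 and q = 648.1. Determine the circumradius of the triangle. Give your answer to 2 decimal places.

324.77

By the law of cosines, cos Q = (r² + p² − q²) / (2·r·p) ≈ 0.06636, so ∠Q ≈ 86.19°.
Circumradius = q/(2 sin Q) ≈ 324.77.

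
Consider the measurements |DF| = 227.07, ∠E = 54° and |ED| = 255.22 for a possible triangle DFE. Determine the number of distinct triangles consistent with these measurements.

|ED|·sin E = 255.22·sin(54°) ≈ 206.5.
Since |ED| sin E < |DF| < |ED| (206.5 < 227.07 < 255.22), two triangles exist.

2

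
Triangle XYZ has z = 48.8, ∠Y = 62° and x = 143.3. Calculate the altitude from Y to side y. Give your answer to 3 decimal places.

h_Y ≈ 48.288

By the law of cosines, y² = z² + x² − 2·z·x·cos Y = 16350, so y ≈ 127.87.
Area = ½·z·x·sin Y ≈ 3087.2.
The altitude from Y has length 2·area/y ≈ 48.288.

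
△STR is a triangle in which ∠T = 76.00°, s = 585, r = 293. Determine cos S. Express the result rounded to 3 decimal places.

By the law of cosines, t² = r² + s² − 2·r·s·cos T = 3.4514e+05, so t ≈ 587.49.
Law of cosines again: cos S = (t² + r² − s²)/(2·t·r) ≈ 0.25784, so ∠S ≈ 75.06°.

0.258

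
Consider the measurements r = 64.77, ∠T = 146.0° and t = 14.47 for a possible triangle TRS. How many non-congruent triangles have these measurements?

r·sin T = 64.77·sin(146.0°) ≈ 36.22.
Since ∠T is not acute, a triangle exists only if t > r; here t ≤ r, so there is no triangle.

0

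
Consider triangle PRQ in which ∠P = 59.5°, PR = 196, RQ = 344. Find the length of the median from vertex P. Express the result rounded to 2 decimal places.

m_P ≈ 263.23

Law of sines: sin Q = PR·sin P/RQ ≈ 0.49093.
Since RQ ≥ PR, only the acute value applies: ∠Q ≈ 29.40°.
Then ∠R = 180° − ∠P − ∠Q ≈ 91.10°.
Law of sines gives QP = RQ·sin R/sin P ≈ 399.17.
Median from P: ½√(2·QP² + 2·PR² − RQ²) ≈ 263.23.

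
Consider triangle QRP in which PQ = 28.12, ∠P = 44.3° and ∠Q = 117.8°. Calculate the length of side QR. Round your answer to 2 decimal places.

63.90

The third angle is ∠R = 180° − ∠P − ∠Q = 17.90°.
Law of sines: QR = PQ·sin P/sin R ≈ 63.898.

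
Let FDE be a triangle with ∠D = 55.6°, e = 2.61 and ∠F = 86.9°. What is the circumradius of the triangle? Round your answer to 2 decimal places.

R ≈ 2.14

The third angle is ∠E = 180° − ∠F − ∠D = 37.50°.
Law of sines: f = e·sin F/sin E ≈ 4.2811.
Law of sines: d = e·sin D/sin E ≈ 3.5376.
Circumradius = e/(2 sin E) ≈ 2.1437.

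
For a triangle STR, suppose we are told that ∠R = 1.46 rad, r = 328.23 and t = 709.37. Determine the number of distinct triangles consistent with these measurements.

0

t·sin R = 709.37·sin(1.46 rad) ≈ 705.
Since r = 328.23 < 705 = t sin R, no triangle exists.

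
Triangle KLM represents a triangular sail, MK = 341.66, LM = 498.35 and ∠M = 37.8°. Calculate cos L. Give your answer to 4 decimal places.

By the law of cosines, KL² = LM² + MK² − 2·LM·MK·cos M = 96011, so KL ≈ 309.86.
Law of cosines again: cos L = (KL² + LM² − MK²)/(2·KL·LM) ≈ 0.73707, so ∠L ≈ 42.52°.

cos L ≈ 0.7371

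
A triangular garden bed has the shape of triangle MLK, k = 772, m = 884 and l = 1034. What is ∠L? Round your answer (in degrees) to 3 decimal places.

∠L ≈ 76.946°

By the law of cosines, cos L = (k² + m² − l²) / (2·k·m) ≈ 0.22587, so ∠L ≈ 76.95°.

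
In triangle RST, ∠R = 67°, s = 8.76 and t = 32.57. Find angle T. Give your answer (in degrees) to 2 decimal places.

By the law of cosines, r² = s² + t² − 2·s·t·cos R = 914.58, so r ≈ 30.242.
Law of cosines again: cos T = (r² + s² − t²)/(2·r·s) ≈ -0.13115, so ∠T ≈ 97.54°.

97.54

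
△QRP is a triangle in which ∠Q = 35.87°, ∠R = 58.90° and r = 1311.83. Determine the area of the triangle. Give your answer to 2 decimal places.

The third angle is ∠P = 180° − ∠Q − ∠R = 85.23°.
Law of sines: q = r·sin Q/sin R ≈ 897.69.
Law of sines: p = r·sin P/sin R ≈ 1526.7.
Area = ½·r·q·sin P ≈ 5.8677e+05.

586770.51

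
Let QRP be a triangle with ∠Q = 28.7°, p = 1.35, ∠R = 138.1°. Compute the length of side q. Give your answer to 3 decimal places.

The third angle is ∠P = 180° − ∠Q − ∠R = 13.20°.
Law of sines: q = p·sin Q/sin P ≈ 2.8391.

2.839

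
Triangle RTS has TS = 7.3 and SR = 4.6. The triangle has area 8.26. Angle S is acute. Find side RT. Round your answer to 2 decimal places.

4.00

From area = ½·TS·SR·sin S, we get sin S = 2·area/(TS·SR) ≈ 0.49196.
Taking the acute solution, ∠S ≈ 29.47°.
Law of cosines then gives RT ≈ 3.9974.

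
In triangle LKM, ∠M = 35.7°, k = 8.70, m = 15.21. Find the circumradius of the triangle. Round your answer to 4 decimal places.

Law of sines: sin K = k·sin M/m ≈ 0.33378.
Since m ≥ k, only the acute value applies: ∠K ≈ 19.50°.
Then ∠L = 180° − ∠M − ∠K ≈ 124.80°.
Law of sines gives l = m·sin L/sin M ≈ 21.403.
Circumradius = m/(2 sin M) ≈ 13.032.

13.0325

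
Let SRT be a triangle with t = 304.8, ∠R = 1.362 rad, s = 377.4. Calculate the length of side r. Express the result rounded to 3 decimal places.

433.181

By the law of cosines, r² = t² + s² − 2·t·s·cos R = 1.8765e+05, so r ≈ 433.18.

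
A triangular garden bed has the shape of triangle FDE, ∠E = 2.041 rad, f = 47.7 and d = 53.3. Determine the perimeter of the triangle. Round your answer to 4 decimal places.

By the law of cosines, e² = f² + d² − 2·f·d·cos E = 7419.9, so e ≈ 86.139.
Semiperimeter s = (47.7+53.3+86.139)/2 = 93.57.
Perimeter = 47.7 + 53.3 + 86.139 = 187.14.

187.1391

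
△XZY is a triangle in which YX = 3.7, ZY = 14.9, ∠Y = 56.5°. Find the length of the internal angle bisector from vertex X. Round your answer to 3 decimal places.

By the law of cosines, XZ² = ZY² + YX² − 2·ZY·YX·cos Y = 174.84, so XZ ≈ 13.223.
Law of cosines again: cos X = (YX² + XZ² − ZY²)/(2·YX·XZ) ≈ -0.34212, so ∠X ≈ 110.01°.
The bisector from X has length 2·YX·XZ·cos(∠X/2)/(YX+XZ) ≈ 3.3162.

3.316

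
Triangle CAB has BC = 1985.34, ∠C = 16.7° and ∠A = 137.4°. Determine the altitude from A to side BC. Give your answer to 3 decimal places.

The third angle is ∠B = 180° − ∠C − ∠A = 25.90°.
Law of sines: AB = BC·sin C/sin A ≈ 842.86.
Law of sines: CA = BC·sin B/sin A ≈ 1281.2.
Area = ½·BC·AB·sin B ≈ 3.6546e+05.
The altitude from A has length 2·area/BC ≈ 368.16.

h_A ≈ 368.161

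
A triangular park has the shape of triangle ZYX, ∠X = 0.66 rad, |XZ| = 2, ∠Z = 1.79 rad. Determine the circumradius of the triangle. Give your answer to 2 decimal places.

The third angle is ∠Y = π − ∠X − ∠Z = 0.692 rad.
Law of sines: |YX| = |XZ|·sin Z/sin Y ≈ 3.0609.
Law of sines: |ZY| = |XZ|·sin X/sin Y ≈ 1.9227.
Circumradius = |XZ|/(2 sin Y) ≈ 1.568.

1.57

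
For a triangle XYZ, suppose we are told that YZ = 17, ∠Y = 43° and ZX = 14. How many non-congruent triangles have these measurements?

YZ·sin Y = 17·sin(43°) ≈ 11.59.
Since YZ sin Y < ZX < YZ (11.59 < 14 < 17), two triangles exist.

2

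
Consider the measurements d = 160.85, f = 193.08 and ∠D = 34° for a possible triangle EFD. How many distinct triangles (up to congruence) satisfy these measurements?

f·sin D = 193.08·sin(34°) ≈ 108.
Since f sin D < d < f (108 < 160.85 < 193.08), two triangles exist.

2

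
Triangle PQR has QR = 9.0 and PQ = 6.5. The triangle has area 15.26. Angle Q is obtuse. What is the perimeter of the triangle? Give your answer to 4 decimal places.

perimeter ≈ 30.4354

From area = ½·PQ·QR·sin Q, we get sin Q = 2·area/(PQ·QR) ≈ 0.52171.
Taking the obtuse solution, ∠Q ≈ 148.55°.
Law of cosines then gives RP ≈ 14.935.
Perimeter = 9 + 14.935 + 6.5 = 30.435.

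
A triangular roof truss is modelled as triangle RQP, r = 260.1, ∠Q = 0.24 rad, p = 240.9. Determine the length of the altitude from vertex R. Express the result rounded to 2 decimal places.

By the law of cosines, q² = p² + r² − 2·p·r·cos Q = 3960.5, so q ≈ 62.932.
Area = ½·p·r·sin Q ≈ 7447.
The altitude from R has length 2·area/r ≈ 57.263.

57.26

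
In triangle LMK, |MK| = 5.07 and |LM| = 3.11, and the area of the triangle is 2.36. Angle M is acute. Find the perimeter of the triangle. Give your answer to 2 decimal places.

10.48

From area = ½·|LM|·|MK|·sin M, we get sin M = 2·area/(|LM|·|MK|) ≈ 0.29935.
Taking the acute solution, ∠M ≈ 17.42°.
Law of cosines then gives |KL| ≈ 2.2995.
Perimeter = 5.07 + 2.2995 + 3.11 = 10.479.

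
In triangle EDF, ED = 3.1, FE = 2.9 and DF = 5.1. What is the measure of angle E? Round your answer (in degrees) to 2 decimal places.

By the law of cosines, cos E = (FE² + ED² − DF²) / (2·FE·ED) ≈ -0.44438, so ∠E ≈ 116.38°.

116.38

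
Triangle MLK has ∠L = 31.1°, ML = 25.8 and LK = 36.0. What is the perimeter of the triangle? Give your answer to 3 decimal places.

By the law of cosines, KM² = ML² + LK² − 2·ML·LK·cos L = 371.04, so KM ≈ 19.262.
Semiperimeter s = (36+19.262+25.8)/2 = 40.531.
Perimeter = 36 + 19.262 + 25.8 = 81.062.

perimeter ≈ 81.062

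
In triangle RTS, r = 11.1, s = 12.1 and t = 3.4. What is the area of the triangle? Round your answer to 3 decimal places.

area ≈ 18.644

Semiperimeter p = (11.1 + 3.4 + 12.1)/2 = 13.3.
Heron's formula: area = √(13.3·2.2·9.9·1.2) ≈ 18.644.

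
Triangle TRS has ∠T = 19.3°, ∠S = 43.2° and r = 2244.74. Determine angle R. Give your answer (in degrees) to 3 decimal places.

The third angle is ∠R = 180° − ∠S − ∠T = 117.50°.

∠R ≈ 117.500°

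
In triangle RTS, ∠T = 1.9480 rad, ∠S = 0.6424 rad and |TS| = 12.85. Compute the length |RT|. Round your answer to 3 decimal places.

14.700

The third angle is ∠R = π − ∠T − ∠S = 0.5512 rad.
Law of sines: |RT| = |TS|·sin S/sin R ≈ 14.7.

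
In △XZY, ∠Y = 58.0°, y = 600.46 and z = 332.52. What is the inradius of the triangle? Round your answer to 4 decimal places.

Law of sines: sin Z = z·sin Y/y ≈ 0.46963.
Since y ≥ z, only the acute value applies: ∠Z ≈ 28.01°.
Then ∠X = 180° − ∠Y − ∠Z ≈ 93.99°.
Law of sines gives x = y·sin X/sin Y ≈ 706.33.
Area = ½·y·z·sin X ≈ 99591.
Semiperimeter s = (706.33+332.52+600.46)/2 = 819.66.
Inradius = area/s = 99591/819.66 ≈ 121.5.

r ≈ 121.5027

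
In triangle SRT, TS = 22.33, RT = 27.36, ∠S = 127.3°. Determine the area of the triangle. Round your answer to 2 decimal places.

area ≈ 64.64

Law of sines: sin R = TS·sin S/RT ≈ 0.64923.
Since RT ≥ TS, only the acute value applies: ∠R ≈ 40.48°.
Then ∠T = 180° − ∠S − ∠R ≈ 12.22°.
Law of sines gives SR = RT·sin T/sin S ≈ 7.2781.
Area = ½·RT·TS·sin T ≈ 64.64.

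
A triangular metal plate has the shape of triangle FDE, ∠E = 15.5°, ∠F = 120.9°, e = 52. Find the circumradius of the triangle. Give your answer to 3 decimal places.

97.291

The third angle is ∠D = 180° − ∠E − ∠F = 43.60°.
Law of sines: f = e·sin F/sin E ≈ 166.96.
Law of sines: d = e·sin D/sin E ≈ 134.19.
Circumradius = e/(2 sin E) ≈ 97.291.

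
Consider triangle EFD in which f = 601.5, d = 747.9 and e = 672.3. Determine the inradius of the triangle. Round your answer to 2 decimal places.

Semiperimeter s = (672.3 + 601.5 + 747.9)/2 = 1010.8.
Heron's formula: area = √(1010.8·338.55·409.35·262.95) ≈ 1.9193e+05.
Inradius = area/s = 1.9193e+05/1010.8 ≈ 189.87.

r ≈ 189.87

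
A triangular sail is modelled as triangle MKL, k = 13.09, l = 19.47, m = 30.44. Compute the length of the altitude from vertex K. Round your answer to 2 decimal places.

Semiperimeter s = (30.44 + 13.09 + 19.47)/2 = 31.5.
Heron's formula: area = √(31.5·1.06·18.41·12.03) ≈ 85.994.
The altitude from K has length 2·area/k ≈ 13.139.

h_K ≈ 13.14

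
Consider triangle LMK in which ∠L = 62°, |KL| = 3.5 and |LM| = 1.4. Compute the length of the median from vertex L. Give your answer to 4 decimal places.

m_L ≈ 2.1686

By the law of cosines, |MK|² = |KL|² + |LM|² − 2·|KL|·|LM|·cos L = 9.6092, so |MK| ≈ 3.0999.
Median from L: ½√(2·|KL|² + 2·|LM|² − |MK|²) ≈ 2.1686.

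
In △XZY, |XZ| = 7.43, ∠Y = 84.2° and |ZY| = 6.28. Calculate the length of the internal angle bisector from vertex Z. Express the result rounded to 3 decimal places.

Law of sines: sin X = |ZY|·sin Y/|XZ| ≈ 0.84090.
Since |XZ| ≥ |ZY|, only the acute value applies: ∠X ≈ 57.23°.
Then ∠Z = 180° − ∠Y − ∠X ≈ 38.57°.
Law of sines gives |YX| = |XZ|·sin Z/sin Y ≈ 4.6557.
The bisector from Z has length 2·|XZ|·|ZY|·cos(∠Z/2)/(|XZ|+|ZY|) ≈ 6.4249.

6.425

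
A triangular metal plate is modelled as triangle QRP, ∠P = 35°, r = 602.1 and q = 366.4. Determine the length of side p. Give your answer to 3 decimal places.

367.897

By the law of cosines, p² = q² + r² − 2·q·r·cos P = 1.3535e+05, so p ≈ 367.9.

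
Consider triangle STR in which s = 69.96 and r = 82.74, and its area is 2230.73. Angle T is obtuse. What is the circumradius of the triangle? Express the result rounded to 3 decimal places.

89.694

From area = ½·r·s·sin T, we get sin T = 2·area/(r·s) ≈ 0.77075.
Taking the obtuse solution, ∠T ≈ 129.58°.
Law of cosines then gives t ≈ 138.26.
Circumradius = t/(2 sin T) ≈ 89.694.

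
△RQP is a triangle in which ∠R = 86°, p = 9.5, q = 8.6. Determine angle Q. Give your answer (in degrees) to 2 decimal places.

∠Q ≈ 43.95°

By the law of cosines, r² = q² + p² − 2·q·p·cos R = 152.81, so r ≈ 12.362.
Law of cosines again: cos Q = (p² + r² − q²)/(2·p·r) ≈ 0.71997, so ∠Q ≈ 43.95°.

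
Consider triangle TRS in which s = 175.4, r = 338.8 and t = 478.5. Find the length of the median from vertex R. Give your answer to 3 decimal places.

318.068

Median from R: ½√(2·s² + 2·t² − r²) ≈ 318.07.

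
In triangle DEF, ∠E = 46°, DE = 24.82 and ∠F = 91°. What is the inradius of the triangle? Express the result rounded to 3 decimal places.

5.071

The third angle is ∠D = 180° − ∠E − ∠F = 43.00°.
Law of sines: EF = DE·sin D/sin F ≈ 16.93.
Law of sines: FD = DE·sin E/sin F ≈ 17.857.
Area = ½·DE·EF·sin E ≈ 151.13.
Semiperimeter s = (16.93+17.857+24.82)/2 = 29.803.
Inradius = area/s = 151.13/29.803 ≈ 5.071.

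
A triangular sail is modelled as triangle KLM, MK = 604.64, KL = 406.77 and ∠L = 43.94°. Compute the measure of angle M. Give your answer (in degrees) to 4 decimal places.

Law of sines: sin M = KL·sin L/MK ≈ 0.46682.
Since MK ≥ KL, only the acute value applies: ∠M ≈ 27.83°.
Then ∠K = 180° − ∠L − ∠M ≈ 108.23°.

∠M ≈ 27.8282°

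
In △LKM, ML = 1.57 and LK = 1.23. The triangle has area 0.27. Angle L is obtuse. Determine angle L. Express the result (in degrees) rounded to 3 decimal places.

From area = ½·ML·LK·sin L, we get sin L = 2·area/(ML·LK) ≈ 0.27963.
Taking the obtuse solution, ∠L ≈ 163.76°.

∠L ≈ 163.762°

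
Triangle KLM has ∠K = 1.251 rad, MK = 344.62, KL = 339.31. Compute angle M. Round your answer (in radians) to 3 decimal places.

By the law of cosines, LM² = MK² + KL² − 2·MK·KL·cos K = 1.6037e+05, so LM ≈ 400.47.
Law of cosines again: cos M = (LM² + MK² − KL²)/(2·LM·MK) ≈ 0.59418, so ∠M ≈ 0.935 rad.

0.935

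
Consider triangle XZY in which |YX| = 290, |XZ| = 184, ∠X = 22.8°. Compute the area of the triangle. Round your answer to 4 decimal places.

area ≈ 10338.9158

Area = ½·|YX|·|XZ|·sin X ≈ 10339.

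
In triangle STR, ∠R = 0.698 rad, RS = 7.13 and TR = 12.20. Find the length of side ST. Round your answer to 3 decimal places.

By the law of cosines, ST² = TR² + RS² − 2·TR·RS·cos R = 66.392, so ST ≈ 8.1481.

8.148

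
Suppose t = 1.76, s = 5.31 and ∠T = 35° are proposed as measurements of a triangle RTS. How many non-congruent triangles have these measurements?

0

s·sin T = 5.31·sin(35°) ≈ 3.046.
Since t = 1.76 < 3.046 = s sin T, no triangle exists.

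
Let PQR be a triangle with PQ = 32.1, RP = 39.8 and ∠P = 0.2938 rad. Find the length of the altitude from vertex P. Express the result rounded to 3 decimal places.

h_P ≈ 28.478

By the law of cosines, QR² = RP² + PQ² − 2·RP·PQ·cos P = 168.78, so QR ≈ 12.991.
Area = ½·RP·PQ·sin P ≈ 184.99.
The altitude from P has length 2·area/QR ≈ 28.478.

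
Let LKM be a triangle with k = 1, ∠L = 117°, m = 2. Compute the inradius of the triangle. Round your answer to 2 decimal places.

r ≈ 0.32

By the law of cosines, l² = k² + m² − 2·k·m·cos L = 6.816, so l ≈ 2.6107.
Area = ½·k·m·sin L ≈ 0.89101.
Semiperimeter s = (2.6107+1+2)/2 = 2.8054.
Inradius = area/s = 0.89101/2.8054 ≈ 0.31761.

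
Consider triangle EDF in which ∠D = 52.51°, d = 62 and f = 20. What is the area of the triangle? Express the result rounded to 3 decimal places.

area ≈ 572.141

Law of sines: sin F = f·sin D/d ≈ 0.25595.
Since d ≥ f, only the acute value applies: ∠F ≈ 14.83°.
Then ∠E = 180° − ∠D − ∠F ≈ 112.66°.
Law of sines gives e = d·sin E/sin D ≈ 72.107.
Area = ½·d·f·sin E ≈ 572.14.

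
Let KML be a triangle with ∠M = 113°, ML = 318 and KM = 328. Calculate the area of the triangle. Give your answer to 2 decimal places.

area ≈ 48006.17

Area = ½·KM·ML·sin M ≈ 48006.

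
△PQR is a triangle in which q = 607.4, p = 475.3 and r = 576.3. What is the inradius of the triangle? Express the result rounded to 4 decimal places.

154.9609

Semiperimeter s = (475.3 + 607.4 + 576.3)/2 = 829.5.
Heron's formula: area = √(829.5·354.2·222.1·253.2) ≈ 1.2854e+05.
Inradius = area/s = 1.2854e+05/829.5 ≈ 154.96.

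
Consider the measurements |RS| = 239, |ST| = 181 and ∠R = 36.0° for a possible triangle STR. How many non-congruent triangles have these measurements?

|RS|·sin R = 239·sin(36.0°) ≈ 140.5.
Since |RS| sin R < |ST| < |RS| (140.5 < 181 < 239), two triangles exist.

2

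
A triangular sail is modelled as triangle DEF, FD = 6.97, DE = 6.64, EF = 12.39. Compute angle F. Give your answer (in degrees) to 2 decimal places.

23.82

By the law of cosines, cos F = (EF² + FD² − DE²) / (2·EF·FD) ≈ 0.91481, so ∠F ≈ 23.82°.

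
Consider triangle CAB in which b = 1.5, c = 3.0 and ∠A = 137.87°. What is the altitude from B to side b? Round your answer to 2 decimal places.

By the law of cosines, a² = b² + c² − 2·b·c·cos A = 17.925, so a ≈ 4.2337.
Area = ½·b·c·sin A ≈ 1.5093.
The altitude from B has length 2·area/b ≈ 2.0124.

2.01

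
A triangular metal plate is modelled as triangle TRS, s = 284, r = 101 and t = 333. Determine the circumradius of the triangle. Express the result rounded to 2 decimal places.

By the law of cosines, cos T = (r² + s² − t²) / (2·r·s) ≈ -0.34918, so ∠T ≈ 110.44°.
Circumradius = t/(2 sin T) ≈ 177.68.

177.68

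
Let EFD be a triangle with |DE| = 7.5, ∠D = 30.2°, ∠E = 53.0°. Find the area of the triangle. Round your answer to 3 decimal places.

11.379

The third angle is ∠F = 180° − ∠D − ∠E = 96.80°.
Law of sines: |FD| = |DE|·sin E/sin F ≈ 6.0322.
Law of sines: |EF| = |DE|·sin D/sin F ≈ 3.7994.
Area = ½·|DE|·|FD|·sin D ≈ 11.379.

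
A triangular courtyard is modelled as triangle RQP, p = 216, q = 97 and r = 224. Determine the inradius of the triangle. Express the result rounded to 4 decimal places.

38.6295

Semiperimeter s = (224 + 97 + 216)/2 = 268.5.
Heron's formula: area = √(268.5·44.5·171.5·52.5) ≈ 10372.
Inradius = area/s = 10372/268.5 ≈ 38.63.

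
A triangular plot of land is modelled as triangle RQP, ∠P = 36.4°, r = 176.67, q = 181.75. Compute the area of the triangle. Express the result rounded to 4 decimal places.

area ≈ 9527.2727

Area = ½·r·q·sin P ≈ 9527.3.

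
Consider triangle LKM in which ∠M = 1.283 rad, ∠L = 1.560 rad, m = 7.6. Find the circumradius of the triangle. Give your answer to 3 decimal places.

The third angle is ∠K = π − ∠M − ∠L = 0.299 rad.
Law of sines: l = m·sin L/sin M ≈ 7.9255.
Law of sines: k = m·sin K/sin M ≈ 2.3316.
Circumradius = m/(2 sin M) ≈ 3.963.

3.963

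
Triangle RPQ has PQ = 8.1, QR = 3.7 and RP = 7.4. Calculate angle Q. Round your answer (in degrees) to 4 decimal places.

∠Q ≈ 65.8323°

By the law of cosines, cos Q = (PQ² + QR² − RP²) / (2·PQ·QR) ≈ 0.40941, so ∠Q ≈ 65.83°.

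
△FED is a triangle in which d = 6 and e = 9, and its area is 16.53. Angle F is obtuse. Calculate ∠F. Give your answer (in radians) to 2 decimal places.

2.48

From area = ½·e·d·sin F, we get sin F = 2·area/(e·d) ≈ 0.61222.
Taking the obtuse solution, ∠F ≈ 2.483 rad.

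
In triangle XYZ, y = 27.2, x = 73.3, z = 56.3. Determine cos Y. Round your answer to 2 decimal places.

By the law of cosines, cos Y = (z² + x² − y²) / (2·z·x) ≈ 0.94538, so ∠Y ≈ 19.02°.

0.95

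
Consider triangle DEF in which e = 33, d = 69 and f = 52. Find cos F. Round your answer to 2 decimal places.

0.69

By the law of cosines, cos F = (d² + e² − f²) / (2·d·e) ≈ 0.69082, so ∠F ≈ 46.30°.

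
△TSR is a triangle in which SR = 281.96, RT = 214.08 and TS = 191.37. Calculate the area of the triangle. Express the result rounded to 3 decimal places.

Semiperimeter s = (281.96 + 214.08 + 191.37)/2 = 343.7.
Heron's formula: area = √(343.7·61.745·129.62·152.33) ≈ 20471.

area ≈ 20470.953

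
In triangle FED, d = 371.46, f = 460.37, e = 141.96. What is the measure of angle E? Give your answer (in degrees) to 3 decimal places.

∠E ≈ 15.380°

By the law of cosines, cos E = (d² + f² − e²) / (2·d·f) ≈ 0.96419, so ∠E ≈ 15.38°.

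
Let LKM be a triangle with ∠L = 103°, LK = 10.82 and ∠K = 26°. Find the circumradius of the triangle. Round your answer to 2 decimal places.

The third angle is ∠M = 180° − ∠L − ∠K = 51.00°.
Law of sines: KM = LK·sin L/sin M ≈ 13.566.
Law of sines: ML = LK·sin K/sin M ≈ 6.1033.
Circumradius = LK/(2 sin M) ≈ 6.9614.

6.96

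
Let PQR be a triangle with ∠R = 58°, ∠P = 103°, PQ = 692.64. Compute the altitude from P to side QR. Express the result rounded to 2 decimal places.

The third angle is ∠Q = 180° − ∠R − ∠P = 19.00°.
Law of sines: QR = PQ·sin P/sin R ≈ 795.81.
Law of sines: RP = PQ·sin Q/sin R ≈ 265.91.
Area = ½·PQ·QR·sin Q ≈ 89729.
The altitude from P has length 2·area/QR ≈ 225.5.

h_P ≈ 225.50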